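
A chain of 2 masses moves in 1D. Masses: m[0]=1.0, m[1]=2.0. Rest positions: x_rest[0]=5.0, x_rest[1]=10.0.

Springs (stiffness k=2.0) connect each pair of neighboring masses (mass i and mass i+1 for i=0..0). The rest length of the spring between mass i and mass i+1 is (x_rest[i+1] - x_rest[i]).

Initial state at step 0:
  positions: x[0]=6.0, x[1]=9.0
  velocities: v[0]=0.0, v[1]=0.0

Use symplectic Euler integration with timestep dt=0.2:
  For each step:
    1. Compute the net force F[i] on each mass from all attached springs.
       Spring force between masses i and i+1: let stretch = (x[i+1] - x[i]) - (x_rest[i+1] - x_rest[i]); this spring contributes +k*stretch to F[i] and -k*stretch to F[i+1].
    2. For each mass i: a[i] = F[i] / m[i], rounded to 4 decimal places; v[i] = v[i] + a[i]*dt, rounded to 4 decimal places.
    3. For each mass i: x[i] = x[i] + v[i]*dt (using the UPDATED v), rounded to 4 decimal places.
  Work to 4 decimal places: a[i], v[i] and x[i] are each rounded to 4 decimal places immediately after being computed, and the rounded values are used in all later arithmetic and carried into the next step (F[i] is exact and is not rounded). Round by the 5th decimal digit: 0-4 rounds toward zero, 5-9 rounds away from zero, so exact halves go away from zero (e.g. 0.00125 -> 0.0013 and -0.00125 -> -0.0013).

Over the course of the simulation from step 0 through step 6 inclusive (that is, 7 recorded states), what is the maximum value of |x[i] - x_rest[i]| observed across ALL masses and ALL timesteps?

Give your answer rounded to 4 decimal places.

Step 0: x=[6.0000 9.0000] v=[0.0000 0.0000]
Step 1: x=[5.8400 9.0800] v=[-0.8000 0.4000]
Step 2: x=[5.5392 9.2304] v=[-1.5040 0.7520]
Step 3: x=[5.1337 9.4332] v=[-2.0275 1.0138]
Step 4: x=[4.6722 9.6640] v=[-2.3077 1.1539]
Step 5: x=[4.2100 9.8951] v=[-2.3110 1.1555]
Step 6: x=[3.8026 10.0988] v=[-2.0370 1.0185]
Max displacement = 1.1974

Answer: 1.1974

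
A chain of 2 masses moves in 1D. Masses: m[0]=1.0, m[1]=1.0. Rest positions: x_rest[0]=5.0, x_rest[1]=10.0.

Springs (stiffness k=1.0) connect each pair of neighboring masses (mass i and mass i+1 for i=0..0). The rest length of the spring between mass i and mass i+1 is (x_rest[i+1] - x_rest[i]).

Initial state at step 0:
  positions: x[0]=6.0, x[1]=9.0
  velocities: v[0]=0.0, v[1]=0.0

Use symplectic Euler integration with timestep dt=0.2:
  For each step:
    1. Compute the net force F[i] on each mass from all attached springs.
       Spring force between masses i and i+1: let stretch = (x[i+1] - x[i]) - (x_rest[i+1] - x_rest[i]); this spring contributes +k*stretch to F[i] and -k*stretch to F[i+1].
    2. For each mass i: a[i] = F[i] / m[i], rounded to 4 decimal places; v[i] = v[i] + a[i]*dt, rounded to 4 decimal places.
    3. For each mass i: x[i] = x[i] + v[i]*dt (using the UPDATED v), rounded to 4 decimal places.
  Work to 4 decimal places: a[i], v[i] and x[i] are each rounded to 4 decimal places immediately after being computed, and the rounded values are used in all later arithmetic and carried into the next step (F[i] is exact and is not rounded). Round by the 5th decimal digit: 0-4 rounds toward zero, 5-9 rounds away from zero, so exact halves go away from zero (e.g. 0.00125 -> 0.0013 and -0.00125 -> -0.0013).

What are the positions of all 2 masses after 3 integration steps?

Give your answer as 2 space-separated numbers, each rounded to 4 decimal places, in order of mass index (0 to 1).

Answer: 5.5515 9.4485

Derivation:
Step 0: x=[6.0000 9.0000] v=[0.0000 0.0000]
Step 1: x=[5.9200 9.0800] v=[-0.4000 0.4000]
Step 2: x=[5.7664 9.2336] v=[-0.7680 0.7680]
Step 3: x=[5.5515 9.4485] v=[-1.0746 1.0746]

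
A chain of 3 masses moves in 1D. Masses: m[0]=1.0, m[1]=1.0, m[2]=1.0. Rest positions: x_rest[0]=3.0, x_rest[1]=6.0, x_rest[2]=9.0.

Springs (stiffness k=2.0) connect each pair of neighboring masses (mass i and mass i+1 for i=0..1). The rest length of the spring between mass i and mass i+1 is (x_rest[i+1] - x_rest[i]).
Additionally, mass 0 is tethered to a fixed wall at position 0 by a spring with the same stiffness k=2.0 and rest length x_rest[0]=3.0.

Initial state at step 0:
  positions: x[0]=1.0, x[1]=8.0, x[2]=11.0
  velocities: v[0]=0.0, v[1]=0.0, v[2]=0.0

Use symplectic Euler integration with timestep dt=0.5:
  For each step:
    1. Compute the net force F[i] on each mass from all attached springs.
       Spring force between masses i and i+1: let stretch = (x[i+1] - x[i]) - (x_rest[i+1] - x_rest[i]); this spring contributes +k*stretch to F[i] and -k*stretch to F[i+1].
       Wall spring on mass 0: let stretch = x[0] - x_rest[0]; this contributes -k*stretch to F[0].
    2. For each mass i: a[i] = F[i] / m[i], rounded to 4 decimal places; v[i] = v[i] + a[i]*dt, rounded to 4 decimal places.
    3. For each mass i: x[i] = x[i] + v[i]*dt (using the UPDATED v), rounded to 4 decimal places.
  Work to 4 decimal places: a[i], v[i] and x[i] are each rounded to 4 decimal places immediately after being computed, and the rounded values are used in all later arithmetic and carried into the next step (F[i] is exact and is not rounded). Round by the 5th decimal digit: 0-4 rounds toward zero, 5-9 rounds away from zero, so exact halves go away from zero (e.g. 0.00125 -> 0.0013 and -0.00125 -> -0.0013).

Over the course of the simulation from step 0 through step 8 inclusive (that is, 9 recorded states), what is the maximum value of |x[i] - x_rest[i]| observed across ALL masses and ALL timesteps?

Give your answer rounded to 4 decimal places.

Step 0: x=[1.0000 8.0000 11.0000] v=[0.0000 0.0000 0.0000]
Step 1: x=[4.0000 6.0000 11.0000] v=[6.0000 -4.0000 0.0000]
Step 2: x=[6.0000 5.5000 10.0000] v=[4.0000 -1.0000 -2.0000]
Step 3: x=[4.7500 7.5000 8.2500] v=[-2.5000 4.0000 -3.5000]
Step 4: x=[2.5000 8.5000 7.6250] v=[-4.5000 2.0000 -1.2500]
Step 5: x=[2.0000 6.0625 8.9375] v=[-1.0000 -4.8750 2.6250]
Step 6: x=[2.5313 3.0313 10.3125] v=[1.0625 -6.0625 2.7500]
Step 7: x=[2.0469 3.3907 9.5469] v=[-0.9688 0.7187 -1.5312]
Step 8: x=[1.2110 6.1563 7.2032] v=[-1.6719 5.5311 -4.6874]
Max displacement = 3.0000

Answer: 3.0000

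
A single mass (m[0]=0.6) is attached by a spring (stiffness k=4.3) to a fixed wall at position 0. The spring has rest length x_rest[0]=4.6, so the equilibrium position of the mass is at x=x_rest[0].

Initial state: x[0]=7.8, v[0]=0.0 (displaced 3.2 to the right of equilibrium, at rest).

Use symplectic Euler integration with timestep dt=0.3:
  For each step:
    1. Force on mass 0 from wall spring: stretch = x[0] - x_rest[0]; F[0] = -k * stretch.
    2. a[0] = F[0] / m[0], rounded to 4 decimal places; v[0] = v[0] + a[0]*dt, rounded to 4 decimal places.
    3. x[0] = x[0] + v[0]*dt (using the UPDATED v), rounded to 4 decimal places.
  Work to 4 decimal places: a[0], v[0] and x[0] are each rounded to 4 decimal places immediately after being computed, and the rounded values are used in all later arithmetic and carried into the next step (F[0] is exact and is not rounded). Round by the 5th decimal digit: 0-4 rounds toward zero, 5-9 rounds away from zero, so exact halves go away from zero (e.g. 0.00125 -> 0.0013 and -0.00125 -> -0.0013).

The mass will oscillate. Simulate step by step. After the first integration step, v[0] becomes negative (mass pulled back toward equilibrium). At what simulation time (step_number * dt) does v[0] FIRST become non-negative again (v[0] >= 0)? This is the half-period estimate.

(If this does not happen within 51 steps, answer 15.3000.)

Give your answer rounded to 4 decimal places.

Answer: 1.2000

Derivation:
Step 0: x=[7.8000] v=[0.0000]
Step 1: x=[5.7360] v=[-6.8800]
Step 2: x=[2.9393] v=[-9.3224]
Step 3: x=[1.2137] v=[-5.7519]
Step 4: x=[1.6723] v=[1.5287]
First v>=0 after going negative at step 4, time=1.2000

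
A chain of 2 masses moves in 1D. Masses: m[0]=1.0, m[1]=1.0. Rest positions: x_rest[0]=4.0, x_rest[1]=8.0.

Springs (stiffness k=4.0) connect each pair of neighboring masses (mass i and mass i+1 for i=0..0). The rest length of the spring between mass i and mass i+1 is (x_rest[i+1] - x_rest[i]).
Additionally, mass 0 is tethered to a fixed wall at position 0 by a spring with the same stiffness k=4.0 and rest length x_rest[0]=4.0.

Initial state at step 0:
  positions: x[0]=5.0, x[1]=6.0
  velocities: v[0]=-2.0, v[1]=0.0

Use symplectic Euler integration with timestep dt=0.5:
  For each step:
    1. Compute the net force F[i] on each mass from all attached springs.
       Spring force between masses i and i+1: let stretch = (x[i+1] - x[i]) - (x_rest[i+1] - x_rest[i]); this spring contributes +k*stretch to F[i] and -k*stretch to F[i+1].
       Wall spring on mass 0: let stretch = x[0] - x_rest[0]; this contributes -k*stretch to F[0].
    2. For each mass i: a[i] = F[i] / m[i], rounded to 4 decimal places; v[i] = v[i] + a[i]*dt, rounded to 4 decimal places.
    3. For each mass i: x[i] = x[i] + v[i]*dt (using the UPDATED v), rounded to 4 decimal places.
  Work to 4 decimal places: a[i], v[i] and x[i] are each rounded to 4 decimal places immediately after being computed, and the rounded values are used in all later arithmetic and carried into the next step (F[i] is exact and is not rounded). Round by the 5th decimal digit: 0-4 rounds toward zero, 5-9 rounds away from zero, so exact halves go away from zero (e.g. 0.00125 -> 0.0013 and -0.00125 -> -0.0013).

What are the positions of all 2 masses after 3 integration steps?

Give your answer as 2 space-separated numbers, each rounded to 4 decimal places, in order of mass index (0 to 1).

Answer: 7.0000 6.0000

Derivation:
Step 0: x=[5.0000 6.0000] v=[-2.0000 0.0000]
Step 1: x=[0.0000 9.0000] v=[-10.0000 6.0000]
Step 2: x=[4.0000 7.0000] v=[8.0000 -4.0000]
Step 3: x=[7.0000 6.0000] v=[6.0000 -2.0000]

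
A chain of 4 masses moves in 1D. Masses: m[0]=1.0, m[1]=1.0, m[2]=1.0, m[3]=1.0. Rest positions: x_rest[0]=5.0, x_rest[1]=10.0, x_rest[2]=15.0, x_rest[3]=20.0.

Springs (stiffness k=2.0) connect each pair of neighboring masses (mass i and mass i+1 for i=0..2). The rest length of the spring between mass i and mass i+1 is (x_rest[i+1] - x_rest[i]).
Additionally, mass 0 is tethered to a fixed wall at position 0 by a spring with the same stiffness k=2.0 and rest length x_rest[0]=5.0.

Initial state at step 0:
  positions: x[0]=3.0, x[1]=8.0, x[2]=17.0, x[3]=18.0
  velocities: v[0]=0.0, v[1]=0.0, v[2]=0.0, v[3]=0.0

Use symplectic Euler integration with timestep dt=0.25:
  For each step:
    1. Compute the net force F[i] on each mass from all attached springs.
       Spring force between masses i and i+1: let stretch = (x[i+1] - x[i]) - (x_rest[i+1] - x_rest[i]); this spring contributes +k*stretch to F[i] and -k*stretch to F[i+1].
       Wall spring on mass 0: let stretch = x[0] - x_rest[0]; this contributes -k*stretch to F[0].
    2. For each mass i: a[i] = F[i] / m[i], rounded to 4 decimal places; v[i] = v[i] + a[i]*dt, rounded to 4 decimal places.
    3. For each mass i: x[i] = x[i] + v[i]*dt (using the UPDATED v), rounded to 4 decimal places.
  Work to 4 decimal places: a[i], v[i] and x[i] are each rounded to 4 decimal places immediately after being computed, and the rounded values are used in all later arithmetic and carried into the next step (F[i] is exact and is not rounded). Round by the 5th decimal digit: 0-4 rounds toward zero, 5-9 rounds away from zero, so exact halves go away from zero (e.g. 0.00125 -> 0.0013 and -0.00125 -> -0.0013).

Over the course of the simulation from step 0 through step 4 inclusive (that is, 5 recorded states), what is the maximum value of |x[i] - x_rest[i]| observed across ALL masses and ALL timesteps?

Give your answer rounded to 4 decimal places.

Step 0: x=[3.0000 8.0000 17.0000 18.0000] v=[0.0000 0.0000 0.0000 0.0000]
Step 1: x=[3.2500 8.5000 16.0000 18.5000] v=[1.0000 2.0000 -4.0000 2.0000]
Step 2: x=[3.7500 9.2813 14.3750 19.3125] v=[2.0000 3.1250 -6.5000 3.2500]
Step 3: x=[4.4727 10.0079 12.7305 20.1328] v=[2.8907 2.9062 -6.5781 3.2813]
Step 4: x=[5.3282 10.3829 11.6709 20.6529] v=[3.4220 1.4999 -4.2383 2.0802]
Max displacement = 3.3291

Answer: 3.3291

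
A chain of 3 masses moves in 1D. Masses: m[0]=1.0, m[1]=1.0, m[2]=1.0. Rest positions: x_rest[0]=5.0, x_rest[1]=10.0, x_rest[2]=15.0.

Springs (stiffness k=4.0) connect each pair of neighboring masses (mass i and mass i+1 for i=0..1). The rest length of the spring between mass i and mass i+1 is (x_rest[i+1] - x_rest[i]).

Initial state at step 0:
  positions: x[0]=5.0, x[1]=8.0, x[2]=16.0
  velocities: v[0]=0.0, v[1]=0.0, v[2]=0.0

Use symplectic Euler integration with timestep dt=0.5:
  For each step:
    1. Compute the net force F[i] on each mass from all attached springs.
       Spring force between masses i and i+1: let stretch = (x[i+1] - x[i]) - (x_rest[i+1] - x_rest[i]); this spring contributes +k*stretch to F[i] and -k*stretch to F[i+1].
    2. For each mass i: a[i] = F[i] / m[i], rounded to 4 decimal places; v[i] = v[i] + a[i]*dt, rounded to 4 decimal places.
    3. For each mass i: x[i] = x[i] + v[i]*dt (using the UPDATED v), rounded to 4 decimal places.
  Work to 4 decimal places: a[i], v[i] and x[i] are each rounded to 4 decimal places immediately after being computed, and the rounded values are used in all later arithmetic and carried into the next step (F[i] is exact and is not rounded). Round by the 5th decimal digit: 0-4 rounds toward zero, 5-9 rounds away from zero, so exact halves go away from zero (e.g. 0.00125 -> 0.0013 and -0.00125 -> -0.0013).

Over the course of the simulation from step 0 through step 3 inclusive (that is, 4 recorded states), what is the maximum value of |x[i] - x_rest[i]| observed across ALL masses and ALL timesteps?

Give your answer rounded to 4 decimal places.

Answer: 3.0000

Derivation:
Step 0: x=[5.0000 8.0000 16.0000] v=[0.0000 0.0000 0.0000]
Step 1: x=[3.0000 13.0000 13.0000] v=[-4.0000 10.0000 -6.0000]
Step 2: x=[6.0000 8.0000 15.0000] v=[6.0000 -10.0000 4.0000]
Step 3: x=[6.0000 8.0000 15.0000] v=[0.0000 0.0000 0.0000]
Max displacement = 3.0000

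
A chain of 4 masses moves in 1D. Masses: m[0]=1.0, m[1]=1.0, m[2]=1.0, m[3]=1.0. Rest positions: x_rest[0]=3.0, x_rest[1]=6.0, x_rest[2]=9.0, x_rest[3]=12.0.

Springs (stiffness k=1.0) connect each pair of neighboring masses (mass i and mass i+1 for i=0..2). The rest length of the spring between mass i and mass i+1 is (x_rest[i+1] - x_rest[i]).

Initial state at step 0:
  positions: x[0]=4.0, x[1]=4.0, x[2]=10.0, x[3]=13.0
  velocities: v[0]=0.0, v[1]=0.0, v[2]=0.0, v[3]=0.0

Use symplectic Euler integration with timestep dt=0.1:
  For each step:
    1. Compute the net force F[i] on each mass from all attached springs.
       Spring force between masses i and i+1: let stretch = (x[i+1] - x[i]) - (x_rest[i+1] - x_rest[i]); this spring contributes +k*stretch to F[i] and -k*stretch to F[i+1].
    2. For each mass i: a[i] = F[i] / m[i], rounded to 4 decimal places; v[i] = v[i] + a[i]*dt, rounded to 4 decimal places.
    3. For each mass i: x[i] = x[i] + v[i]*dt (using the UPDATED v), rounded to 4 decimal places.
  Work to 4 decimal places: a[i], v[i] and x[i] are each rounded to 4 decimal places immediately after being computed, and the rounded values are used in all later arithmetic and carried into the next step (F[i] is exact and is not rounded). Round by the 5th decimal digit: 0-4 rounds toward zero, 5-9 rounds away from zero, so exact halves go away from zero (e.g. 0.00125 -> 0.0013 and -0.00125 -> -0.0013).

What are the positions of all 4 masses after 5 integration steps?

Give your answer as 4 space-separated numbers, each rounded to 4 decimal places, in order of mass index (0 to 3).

Step 0: x=[4.0000 4.0000 10.0000 13.0000] v=[0.0000 0.0000 0.0000 0.0000]
Step 1: x=[3.9700 4.0600 9.9700 13.0000] v=[-0.3000 0.6000 -0.3000 0.0000]
Step 2: x=[3.9109 4.1782 9.9112 12.9997] v=[-0.5910 1.1820 -0.5880 -0.0030]
Step 3: x=[3.8245 4.3511 9.8260 12.9985] v=[-0.8643 1.7286 -0.8525 -0.0119]
Step 4: x=[3.7133 4.5734 9.7177 12.9956] v=[-1.1116 2.2234 -1.0827 -0.0292]
Step 5: x=[3.5807 4.8386 9.5908 12.9899] v=[-1.3256 2.6518 -1.2693 -0.0570]

Answer: 3.5807 4.8386 9.5908 12.9899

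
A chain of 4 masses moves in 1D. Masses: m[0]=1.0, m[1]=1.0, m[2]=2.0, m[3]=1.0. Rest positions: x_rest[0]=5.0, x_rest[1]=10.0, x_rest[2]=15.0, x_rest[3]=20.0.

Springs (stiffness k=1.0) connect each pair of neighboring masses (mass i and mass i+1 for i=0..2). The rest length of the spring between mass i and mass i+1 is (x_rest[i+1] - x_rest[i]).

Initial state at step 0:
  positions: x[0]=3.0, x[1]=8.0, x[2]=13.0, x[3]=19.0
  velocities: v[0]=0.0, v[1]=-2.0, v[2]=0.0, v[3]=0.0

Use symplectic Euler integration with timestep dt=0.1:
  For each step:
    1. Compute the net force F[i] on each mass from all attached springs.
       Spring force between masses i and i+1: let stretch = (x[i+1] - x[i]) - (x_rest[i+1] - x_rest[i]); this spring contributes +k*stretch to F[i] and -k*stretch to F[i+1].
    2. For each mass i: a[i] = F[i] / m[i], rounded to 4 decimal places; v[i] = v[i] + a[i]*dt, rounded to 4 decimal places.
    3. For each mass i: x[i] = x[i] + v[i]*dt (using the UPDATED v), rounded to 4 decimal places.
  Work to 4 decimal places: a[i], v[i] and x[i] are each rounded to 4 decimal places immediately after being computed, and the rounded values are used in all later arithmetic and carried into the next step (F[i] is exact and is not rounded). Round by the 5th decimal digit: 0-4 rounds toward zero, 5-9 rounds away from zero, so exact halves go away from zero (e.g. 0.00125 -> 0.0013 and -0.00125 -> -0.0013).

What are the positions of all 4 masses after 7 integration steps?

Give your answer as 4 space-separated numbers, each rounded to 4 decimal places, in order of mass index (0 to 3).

Step 0: x=[3.0000 8.0000 13.0000 19.0000] v=[0.0000 -2.0000 0.0000 0.0000]
Step 1: x=[3.0000 7.8000 13.0050 18.9900] v=[0.0000 -2.0000 0.0500 -0.1000]
Step 2: x=[2.9980 7.6041 13.0139 18.9702] v=[-0.0200 -1.9595 0.0890 -0.1985]
Step 3: x=[2.9921 7.4162 13.0255 18.9408] v=[-0.0594 -1.8791 0.1163 -0.2941]
Step 4: x=[2.9804 7.2401 13.0387 18.9022] v=[-0.1170 -1.7606 0.1316 -0.3856]
Step 5: x=[2.9613 7.0794 13.0522 18.8550] v=[-0.1910 -1.6067 0.1349 -0.4720]
Step 6: x=[2.9334 6.9373 13.0648 18.7998] v=[-0.2792 -1.4212 0.1264 -0.5523]
Step 7: x=[2.8955 6.8164 13.0755 18.7372] v=[-0.3788 -1.2088 0.1068 -0.6258]

Answer: 2.8955 6.8164 13.0755 18.7372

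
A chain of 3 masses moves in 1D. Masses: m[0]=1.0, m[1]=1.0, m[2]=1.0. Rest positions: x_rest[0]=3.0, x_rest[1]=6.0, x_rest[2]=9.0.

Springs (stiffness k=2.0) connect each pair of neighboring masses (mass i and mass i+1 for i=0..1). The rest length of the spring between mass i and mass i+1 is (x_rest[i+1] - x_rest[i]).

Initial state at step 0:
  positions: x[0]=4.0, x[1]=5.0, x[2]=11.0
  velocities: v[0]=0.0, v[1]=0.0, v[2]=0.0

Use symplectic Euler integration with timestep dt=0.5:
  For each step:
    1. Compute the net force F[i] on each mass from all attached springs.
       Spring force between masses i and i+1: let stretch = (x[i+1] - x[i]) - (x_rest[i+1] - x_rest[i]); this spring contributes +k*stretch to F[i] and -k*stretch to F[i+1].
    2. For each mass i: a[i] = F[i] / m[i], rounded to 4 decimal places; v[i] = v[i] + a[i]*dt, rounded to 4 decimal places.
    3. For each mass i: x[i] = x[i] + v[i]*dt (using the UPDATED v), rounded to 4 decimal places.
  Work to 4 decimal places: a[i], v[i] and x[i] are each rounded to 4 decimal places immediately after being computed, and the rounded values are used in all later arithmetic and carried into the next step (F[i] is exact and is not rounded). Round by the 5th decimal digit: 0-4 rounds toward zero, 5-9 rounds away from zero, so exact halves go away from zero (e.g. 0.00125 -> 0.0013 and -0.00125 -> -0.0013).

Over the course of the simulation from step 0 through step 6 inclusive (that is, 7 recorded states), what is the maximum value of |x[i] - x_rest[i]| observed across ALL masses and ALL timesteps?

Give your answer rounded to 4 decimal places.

Answer: 2.7500

Derivation:
Step 0: x=[4.0000 5.0000 11.0000] v=[0.0000 0.0000 0.0000]
Step 1: x=[3.0000 7.5000 9.5000] v=[-2.0000 5.0000 -3.0000]
Step 2: x=[2.7500 8.7500 8.5000] v=[-0.5000 2.5000 -2.0000]
Step 3: x=[4.0000 6.8750 9.1250] v=[2.5000 -3.7500 1.2500]
Step 4: x=[5.1875 4.6875 10.1250] v=[2.3750 -4.3750 2.0000]
Step 5: x=[4.6250 5.4688 9.9063] v=[-1.1250 1.5625 -0.4375]
Step 6: x=[2.9844 8.0469 8.9688] v=[-3.2812 5.1562 -1.8750]
Max displacement = 2.7500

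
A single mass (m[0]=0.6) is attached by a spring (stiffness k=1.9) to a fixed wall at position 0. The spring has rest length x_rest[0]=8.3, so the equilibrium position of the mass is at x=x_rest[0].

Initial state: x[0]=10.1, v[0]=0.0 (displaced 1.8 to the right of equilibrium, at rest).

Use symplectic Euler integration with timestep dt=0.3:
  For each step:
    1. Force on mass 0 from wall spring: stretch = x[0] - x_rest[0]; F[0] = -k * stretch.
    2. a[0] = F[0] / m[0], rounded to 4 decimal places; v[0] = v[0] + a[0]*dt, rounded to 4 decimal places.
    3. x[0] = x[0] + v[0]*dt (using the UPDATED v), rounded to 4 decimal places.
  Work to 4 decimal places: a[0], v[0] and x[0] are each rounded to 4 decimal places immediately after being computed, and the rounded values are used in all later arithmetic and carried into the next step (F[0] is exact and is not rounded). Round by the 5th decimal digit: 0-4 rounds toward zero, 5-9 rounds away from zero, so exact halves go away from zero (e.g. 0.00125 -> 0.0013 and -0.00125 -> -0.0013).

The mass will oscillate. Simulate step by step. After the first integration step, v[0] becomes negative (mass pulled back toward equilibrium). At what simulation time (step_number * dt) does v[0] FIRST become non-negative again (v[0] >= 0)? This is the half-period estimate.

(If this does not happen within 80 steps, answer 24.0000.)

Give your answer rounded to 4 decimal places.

Step 0: x=[10.1000] v=[0.0000]
Step 1: x=[9.5870] v=[-1.7100]
Step 2: x=[8.7072] v=[-2.9327]
Step 3: x=[7.7113] v=[-3.3196]
Step 4: x=[6.8832] v=[-2.7603]
Step 5: x=[6.4589] v=[-1.4144]
Step 6: x=[6.5593] v=[0.3347]
First v>=0 after going negative at step 6, time=1.8000

Answer: 1.8000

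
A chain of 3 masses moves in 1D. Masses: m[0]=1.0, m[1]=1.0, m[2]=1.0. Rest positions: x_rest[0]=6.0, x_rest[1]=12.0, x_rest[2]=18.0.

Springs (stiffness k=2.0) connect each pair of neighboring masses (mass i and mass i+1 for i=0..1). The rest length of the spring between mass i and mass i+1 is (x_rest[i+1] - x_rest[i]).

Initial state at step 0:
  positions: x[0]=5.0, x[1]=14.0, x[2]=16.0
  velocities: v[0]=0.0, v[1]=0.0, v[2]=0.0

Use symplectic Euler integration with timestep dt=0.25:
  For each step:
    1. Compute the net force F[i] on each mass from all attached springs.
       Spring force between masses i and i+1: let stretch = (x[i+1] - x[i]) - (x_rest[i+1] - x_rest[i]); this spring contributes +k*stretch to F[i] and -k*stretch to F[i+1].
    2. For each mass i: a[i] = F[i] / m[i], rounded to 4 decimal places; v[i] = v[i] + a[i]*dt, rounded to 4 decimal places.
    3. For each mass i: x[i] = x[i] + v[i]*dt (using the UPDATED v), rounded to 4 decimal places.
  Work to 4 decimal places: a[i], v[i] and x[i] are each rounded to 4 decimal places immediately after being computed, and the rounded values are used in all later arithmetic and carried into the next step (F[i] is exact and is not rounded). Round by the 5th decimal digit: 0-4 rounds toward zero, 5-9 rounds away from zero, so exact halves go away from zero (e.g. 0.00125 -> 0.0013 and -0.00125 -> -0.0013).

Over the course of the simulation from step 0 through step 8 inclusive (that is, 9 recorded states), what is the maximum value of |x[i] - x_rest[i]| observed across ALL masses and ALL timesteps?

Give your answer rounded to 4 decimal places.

Step 0: x=[5.0000 14.0000 16.0000] v=[0.0000 0.0000 0.0000]
Step 1: x=[5.3750 13.1250 16.5000] v=[1.5000 -3.5000 2.0000]
Step 2: x=[5.9688 11.7031 17.3281] v=[2.3750 -5.6875 3.3125]
Step 3: x=[6.5294 10.2676 18.2031] v=[2.2422 -5.7422 3.5000]
Step 4: x=[6.8072 9.3567 18.8362] v=[1.1113 -3.6436 2.5323]
Step 5: x=[6.6537 9.3121 19.0344] v=[-0.6140 -0.1786 0.7926]
Step 6: x=[6.0825 10.1505 18.7673] v=[-2.2848 3.3534 -1.0686]
Step 7: x=[5.2698 11.5575 18.1731] v=[-3.2508 5.6278 -2.3770]
Step 8: x=[4.4931 13.0055 17.5019] v=[-3.1070 5.7918 -2.6848]
Max displacement = 2.6879

Answer: 2.6879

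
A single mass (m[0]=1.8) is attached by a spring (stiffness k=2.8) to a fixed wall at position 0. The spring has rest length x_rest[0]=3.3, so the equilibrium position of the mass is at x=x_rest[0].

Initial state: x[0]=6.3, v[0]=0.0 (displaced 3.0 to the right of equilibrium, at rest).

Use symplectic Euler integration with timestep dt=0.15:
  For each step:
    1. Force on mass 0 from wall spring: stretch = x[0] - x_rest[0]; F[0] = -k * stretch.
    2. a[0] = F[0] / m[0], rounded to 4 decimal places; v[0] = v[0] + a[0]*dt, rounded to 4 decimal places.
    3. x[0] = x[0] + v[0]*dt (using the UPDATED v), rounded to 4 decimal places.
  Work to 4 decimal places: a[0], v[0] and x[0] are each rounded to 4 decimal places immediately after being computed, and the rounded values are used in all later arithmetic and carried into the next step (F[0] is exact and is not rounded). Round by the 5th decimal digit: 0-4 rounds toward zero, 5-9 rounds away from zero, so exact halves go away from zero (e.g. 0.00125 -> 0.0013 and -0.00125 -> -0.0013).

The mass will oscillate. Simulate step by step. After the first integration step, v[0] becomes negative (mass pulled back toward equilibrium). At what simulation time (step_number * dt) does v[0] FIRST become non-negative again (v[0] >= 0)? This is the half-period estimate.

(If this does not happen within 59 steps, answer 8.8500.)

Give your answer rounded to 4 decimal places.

Step 0: x=[6.3000] v=[0.0000]
Step 1: x=[6.1950] v=[-0.7000]
Step 2: x=[5.9887] v=[-1.3755]
Step 3: x=[5.6883] v=[-2.0029]
Step 4: x=[5.3043] v=[-2.5602]
Step 5: x=[4.8501] v=[-3.0279]
Step 6: x=[4.3417] v=[-3.3896]
Step 7: x=[3.7968] v=[-3.6327]
Step 8: x=[3.2345] v=[-3.7486]
Step 9: x=[2.6745] v=[-3.7333]
Step 10: x=[2.1364] v=[-3.5874]
Step 11: x=[1.6390] v=[-3.3159]
Step 12: x=[1.1998] v=[-2.9283]
Step 13: x=[0.8341] v=[-2.4383]
Step 14: x=[0.5547] v=[-1.8629]
Step 15: x=[0.3714] v=[-1.2223]
Step 16: x=[0.2906] v=[-0.5390]
Step 17: x=[0.3151] v=[0.1632]
First v>=0 after going negative at step 17, time=2.5500

Answer: 2.5500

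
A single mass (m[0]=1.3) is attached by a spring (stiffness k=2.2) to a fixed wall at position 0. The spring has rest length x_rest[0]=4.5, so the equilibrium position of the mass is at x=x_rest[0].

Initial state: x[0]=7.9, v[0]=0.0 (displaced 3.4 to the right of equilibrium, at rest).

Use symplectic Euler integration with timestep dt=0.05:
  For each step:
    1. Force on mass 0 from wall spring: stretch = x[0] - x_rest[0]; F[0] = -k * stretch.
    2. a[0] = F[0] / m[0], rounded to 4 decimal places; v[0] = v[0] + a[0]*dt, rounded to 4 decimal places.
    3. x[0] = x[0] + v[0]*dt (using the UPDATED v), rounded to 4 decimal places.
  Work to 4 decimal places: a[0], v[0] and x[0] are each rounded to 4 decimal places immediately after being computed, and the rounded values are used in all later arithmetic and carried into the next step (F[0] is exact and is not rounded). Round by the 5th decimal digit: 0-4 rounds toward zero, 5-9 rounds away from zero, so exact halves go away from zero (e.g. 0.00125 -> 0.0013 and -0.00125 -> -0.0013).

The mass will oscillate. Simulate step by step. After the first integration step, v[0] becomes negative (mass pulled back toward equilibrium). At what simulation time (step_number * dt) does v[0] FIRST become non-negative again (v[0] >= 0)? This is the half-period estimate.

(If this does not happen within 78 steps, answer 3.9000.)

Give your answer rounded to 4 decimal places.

Answer: 2.4500

Derivation:
Step 0: x=[7.9000] v=[0.0000]
Step 1: x=[7.8856] v=[-0.2877]
Step 2: x=[7.8569] v=[-0.5742]
Step 3: x=[7.8140] v=[-0.8582]
Step 4: x=[7.7571] v=[-1.1386]
Step 5: x=[7.6864] v=[-1.4142]
Step 6: x=[7.6022] v=[-1.6838]
Step 7: x=[7.5049] v=[-1.9463]
Step 8: x=[7.3949] v=[-2.2006]
Step 9: x=[7.2726] v=[-2.4456]
Step 10: x=[7.1386] v=[-2.6802]
Step 11: x=[6.9934] v=[-2.9035]
Step 12: x=[6.8377] v=[-3.1145]
Step 13: x=[6.6721] v=[-3.3123]
Step 14: x=[6.4973] v=[-3.4961]
Step 15: x=[6.3140] v=[-3.6651]
Step 16: x=[6.1231] v=[-3.8186]
Step 17: x=[5.9253] v=[-3.9559]
Step 18: x=[5.7215] v=[-4.0765]
Step 19: x=[5.5125] v=[-4.1799]
Step 20: x=[5.2992] v=[-4.2656]
Step 21: x=[5.0825] v=[-4.3332]
Step 22: x=[4.8634] v=[-4.3825]
Step 23: x=[4.6427] v=[-4.4133]
Step 24: x=[4.4214] v=[-4.4254]
Step 25: x=[4.2005] v=[-4.4188]
Step 26: x=[3.9808] v=[-4.3935]
Step 27: x=[3.7633] v=[-4.3496]
Step 28: x=[3.5489] v=[-4.2873]
Step 29: x=[3.3386] v=[-4.2068]
Step 30: x=[3.1332] v=[-4.1085]
Step 31: x=[2.9336] v=[-3.9929]
Step 32: x=[2.7406] v=[-3.8604]
Step 33: x=[2.5550] v=[-3.7115]
Step 34: x=[2.3777] v=[-3.5469]
Step 35: x=[2.2093] v=[-3.3673]
Step 36: x=[2.0506] v=[-3.1735]
Step 37: x=[1.9023] v=[-2.9662]
Step 38: x=[1.7650] v=[-2.7464]
Step 39: x=[1.6393] v=[-2.5150]
Step 40: x=[1.5257] v=[-2.2729]
Step 41: x=[1.4246] v=[-2.0212]
Step 42: x=[1.3366] v=[-1.7610]
Step 43: x=[1.2619] v=[-1.4933]
Step 44: x=[1.2009] v=[-1.2193]
Step 45: x=[1.1539] v=[-0.9401]
Step 46: x=[1.1211] v=[-0.6570]
Step 47: x=[1.1025] v=[-0.3711]
Step 48: x=[1.0983] v=[-0.0836]
Step 49: x=[1.1085] v=[0.2042]
First v>=0 after going negative at step 49, time=2.4500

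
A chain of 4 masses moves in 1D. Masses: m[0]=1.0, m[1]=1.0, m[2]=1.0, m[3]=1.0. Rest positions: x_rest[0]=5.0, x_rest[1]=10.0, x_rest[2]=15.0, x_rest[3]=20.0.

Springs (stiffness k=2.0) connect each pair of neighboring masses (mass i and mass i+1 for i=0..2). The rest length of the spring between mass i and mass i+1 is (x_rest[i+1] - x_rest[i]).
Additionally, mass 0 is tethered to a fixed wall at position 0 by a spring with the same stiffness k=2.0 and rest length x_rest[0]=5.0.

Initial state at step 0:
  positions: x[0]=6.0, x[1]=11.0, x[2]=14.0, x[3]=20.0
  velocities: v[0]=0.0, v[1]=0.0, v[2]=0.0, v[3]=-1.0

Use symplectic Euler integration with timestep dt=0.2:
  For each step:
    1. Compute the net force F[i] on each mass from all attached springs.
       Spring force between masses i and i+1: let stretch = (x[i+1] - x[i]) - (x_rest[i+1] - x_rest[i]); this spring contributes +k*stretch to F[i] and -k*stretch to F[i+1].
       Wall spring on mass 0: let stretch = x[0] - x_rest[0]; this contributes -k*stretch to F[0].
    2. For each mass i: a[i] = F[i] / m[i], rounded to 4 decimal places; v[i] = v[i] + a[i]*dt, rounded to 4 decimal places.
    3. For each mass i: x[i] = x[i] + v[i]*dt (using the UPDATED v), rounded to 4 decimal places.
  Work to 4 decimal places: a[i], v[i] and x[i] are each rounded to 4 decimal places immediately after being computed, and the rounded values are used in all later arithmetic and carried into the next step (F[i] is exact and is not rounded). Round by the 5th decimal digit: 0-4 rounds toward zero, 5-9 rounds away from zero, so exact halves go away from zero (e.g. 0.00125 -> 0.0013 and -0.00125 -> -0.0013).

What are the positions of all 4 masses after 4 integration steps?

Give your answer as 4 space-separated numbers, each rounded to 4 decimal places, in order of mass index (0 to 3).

Step 0: x=[6.0000 11.0000 14.0000 20.0000] v=[0.0000 0.0000 0.0000 -1.0000]
Step 1: x=[5.9200 10.8400 14.2400 19.7200] v=[-0.4000 -0.8000 1.2000 -1.4000]
Step 2: x=[5.7600 10.5584 14.6464 19.4016] v=[-0.8000 -1.4080 2.0320 -1.5920]
Step 3: x=[5.5231 10.2200 15.1062 19.1028] v=[-1.1846 -1.6922 2.2989 -1.4941]
Step 4: x=[5.2201 9.8967 15.4948 18.8843] v=[-1.5151 -1.6165 1.9431 -1.0927]

Answer: 5.2201 9.8967 15.4948 18.8843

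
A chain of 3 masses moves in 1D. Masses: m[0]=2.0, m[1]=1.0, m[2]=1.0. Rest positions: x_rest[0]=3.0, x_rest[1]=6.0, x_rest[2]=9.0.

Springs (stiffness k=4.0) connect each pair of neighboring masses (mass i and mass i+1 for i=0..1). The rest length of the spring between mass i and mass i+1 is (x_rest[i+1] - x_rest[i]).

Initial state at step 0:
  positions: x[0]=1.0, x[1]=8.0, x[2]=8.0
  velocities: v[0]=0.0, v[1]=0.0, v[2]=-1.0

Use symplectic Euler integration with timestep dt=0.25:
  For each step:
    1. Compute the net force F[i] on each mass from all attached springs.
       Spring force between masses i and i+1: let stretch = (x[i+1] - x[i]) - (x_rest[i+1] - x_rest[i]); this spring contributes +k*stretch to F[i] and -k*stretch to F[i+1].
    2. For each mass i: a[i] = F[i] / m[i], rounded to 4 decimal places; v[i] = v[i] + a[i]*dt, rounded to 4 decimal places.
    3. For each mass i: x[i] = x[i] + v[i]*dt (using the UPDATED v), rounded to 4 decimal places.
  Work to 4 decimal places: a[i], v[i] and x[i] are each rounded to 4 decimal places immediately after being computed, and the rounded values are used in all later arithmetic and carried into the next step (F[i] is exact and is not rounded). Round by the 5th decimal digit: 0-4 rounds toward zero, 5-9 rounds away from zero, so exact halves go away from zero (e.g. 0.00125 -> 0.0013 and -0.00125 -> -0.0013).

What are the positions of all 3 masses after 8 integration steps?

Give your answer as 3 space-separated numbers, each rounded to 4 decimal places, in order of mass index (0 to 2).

Step 0: x=[1.0000 8.0000 8.0000] v=[0.0000 0.0000 -1.0000]
Step 1: x=[1.5000 6.2500 8.5000] v=[2.0000 -7.0000 2.0000]
Step 2: x=[2.2188 3.8750 9.1875] v=[2.8750 -9.5000 2.7500]
Step 3: x=[2.7696 2.4141 9.2969] v=[2.2031 -5.8437 0.4375]
Step 4: x=[2.9010 2.7628 8.4356] v=[0.5254 1.3946 -3.4453]
Step 5: x=[2.6401 4.5642 6.9061] v=[-1.0437 7.2056 -6.1181]
Step 6: x=[2.2447 6.4701 5.5411] v=[-1.5817 7.6234 -5.4600]
Step 7: x=[2.0025 7.0874 5.1584] v=[-0.9690 2.4690 -1.5310]
Step 8: x=[2.0209 5.9512 6.0079] v=[0.0735 -4.5449 3.3980]

Answer: 2.0209 5.9512 6.0079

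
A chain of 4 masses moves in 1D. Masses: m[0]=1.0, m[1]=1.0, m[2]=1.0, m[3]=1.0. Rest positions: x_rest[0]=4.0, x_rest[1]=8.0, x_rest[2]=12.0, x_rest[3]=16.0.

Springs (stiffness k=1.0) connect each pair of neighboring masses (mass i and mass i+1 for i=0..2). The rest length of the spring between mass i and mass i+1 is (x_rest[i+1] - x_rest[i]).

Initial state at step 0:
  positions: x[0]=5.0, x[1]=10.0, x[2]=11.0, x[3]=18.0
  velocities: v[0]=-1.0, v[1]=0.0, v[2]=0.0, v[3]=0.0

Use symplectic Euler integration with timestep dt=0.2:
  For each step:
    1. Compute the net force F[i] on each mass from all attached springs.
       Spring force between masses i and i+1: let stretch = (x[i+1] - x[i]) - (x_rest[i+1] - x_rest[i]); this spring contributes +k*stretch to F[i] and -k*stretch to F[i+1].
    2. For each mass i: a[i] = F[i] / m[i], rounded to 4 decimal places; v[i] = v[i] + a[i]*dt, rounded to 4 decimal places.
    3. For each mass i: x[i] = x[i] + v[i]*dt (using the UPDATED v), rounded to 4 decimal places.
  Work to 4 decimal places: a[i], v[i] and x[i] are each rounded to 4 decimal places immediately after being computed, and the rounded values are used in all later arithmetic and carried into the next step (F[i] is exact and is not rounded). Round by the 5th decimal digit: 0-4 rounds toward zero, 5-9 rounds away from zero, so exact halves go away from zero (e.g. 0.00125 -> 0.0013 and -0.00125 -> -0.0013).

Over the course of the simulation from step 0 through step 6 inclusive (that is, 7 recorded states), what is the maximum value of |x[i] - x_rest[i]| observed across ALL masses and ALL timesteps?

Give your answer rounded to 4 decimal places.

Step 0: x=[5.0000 10.0000 11.0000 18.0000] v=[-1.0000 0.0000 0.0000 0.0000]
Step 1: x=[4.8400 9.8400 11.2400 17.8800] v=[-0.8000 -0.8000 1.2000 -0.6000]
Step 2: x=[4.7200 9.5360 11.6896 17.6544] v=[-0.6000 -1.5200 2.2480 -1.1280]
Step 3: x=[4.6326 9.1255 12.2916 17.3502] v=[-0.4368 -2.0525 3.0102 -1.5210]
Step 4: x=[4.5650 8.6619 12.9693 17.0037] v=[-0.3382 -2.3179 3.3887 -1.7327]
Step 5: x=[4.5012 8.2067 13.6361 16.6558] v=[-0.3188 -2.2758 3.3341 -1.7396]
Step 6: x=[4.4257 7.8205 14.2065 16.3471] v=[-0.3777 -1.9310 2.8522 -1.5435]
Max displacement = 2.2065

Answer: 2.2065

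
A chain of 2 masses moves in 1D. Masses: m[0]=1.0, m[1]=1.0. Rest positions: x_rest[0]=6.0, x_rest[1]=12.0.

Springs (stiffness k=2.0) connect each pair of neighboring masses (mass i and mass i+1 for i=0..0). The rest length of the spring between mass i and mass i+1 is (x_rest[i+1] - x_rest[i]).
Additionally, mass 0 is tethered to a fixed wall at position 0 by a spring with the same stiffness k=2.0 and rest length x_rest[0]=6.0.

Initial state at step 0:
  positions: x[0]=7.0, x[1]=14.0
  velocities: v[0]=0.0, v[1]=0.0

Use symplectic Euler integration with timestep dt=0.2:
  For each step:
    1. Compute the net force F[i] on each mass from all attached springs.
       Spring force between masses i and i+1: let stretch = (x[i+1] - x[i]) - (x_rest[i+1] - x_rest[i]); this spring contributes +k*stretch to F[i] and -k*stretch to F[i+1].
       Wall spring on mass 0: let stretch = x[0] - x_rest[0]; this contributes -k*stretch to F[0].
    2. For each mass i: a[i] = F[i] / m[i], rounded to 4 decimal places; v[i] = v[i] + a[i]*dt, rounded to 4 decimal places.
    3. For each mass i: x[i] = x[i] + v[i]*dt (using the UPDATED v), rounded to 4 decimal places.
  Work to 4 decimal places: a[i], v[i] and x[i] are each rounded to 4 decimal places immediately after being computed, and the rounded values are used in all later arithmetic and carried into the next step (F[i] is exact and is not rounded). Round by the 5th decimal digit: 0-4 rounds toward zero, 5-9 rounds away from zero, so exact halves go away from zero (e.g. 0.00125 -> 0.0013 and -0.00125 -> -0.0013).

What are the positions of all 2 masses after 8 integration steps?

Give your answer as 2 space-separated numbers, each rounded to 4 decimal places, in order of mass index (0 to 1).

Answer: 6.2219 12.0809

Derivation:
Step 0: x=[7.0000 14.0000] v=[0.0000 0.0000]
Step 1: x=[7.0000 13.9200] v=[0.0000 -0.4000]
Step 2: x=[6.9936 13.7664] v=[-0.0320 -0.7680]
Step 3: x=[6.9695 13.5510] v=[-0.1203 -1.0771]
Step 4: x=[6.9144 13.2891] v=[-0.2755 -1.3097]
Step 5: x=[6.8161 12.9972] v=[-0.4914 -1.4596]
Step 6: x=[6.6670 12.6908] v=[-0.7454 -1.5320]
Step 7: x=[6.4665 12.3825] v=[-1.0027 -1.5415]
Step 8: x=[6.2219 12.0809] v=[-1.2229 -1.5079]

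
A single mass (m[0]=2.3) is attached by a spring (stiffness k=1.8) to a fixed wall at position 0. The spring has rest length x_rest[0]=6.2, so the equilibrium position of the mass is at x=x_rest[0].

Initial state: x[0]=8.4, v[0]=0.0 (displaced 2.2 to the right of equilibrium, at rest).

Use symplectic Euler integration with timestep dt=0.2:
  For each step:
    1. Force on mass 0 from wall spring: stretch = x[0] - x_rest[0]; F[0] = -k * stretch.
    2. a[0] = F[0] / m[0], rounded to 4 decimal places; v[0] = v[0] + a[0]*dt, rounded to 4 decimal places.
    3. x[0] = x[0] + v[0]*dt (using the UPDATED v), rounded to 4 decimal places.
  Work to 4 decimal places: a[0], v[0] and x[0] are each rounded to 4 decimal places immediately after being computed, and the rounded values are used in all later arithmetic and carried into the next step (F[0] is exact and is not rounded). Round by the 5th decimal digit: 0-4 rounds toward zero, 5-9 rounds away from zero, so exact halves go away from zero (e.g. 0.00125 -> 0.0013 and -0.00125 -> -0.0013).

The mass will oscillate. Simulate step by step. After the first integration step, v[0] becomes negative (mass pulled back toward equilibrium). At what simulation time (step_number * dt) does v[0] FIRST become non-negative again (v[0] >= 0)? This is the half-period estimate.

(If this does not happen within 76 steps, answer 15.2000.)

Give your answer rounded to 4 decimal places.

Answer: 3.6000

Derivation:
Step 0: x=[8.4000] v=[0.0000]
Step 1: x=[8.3311] v=[-0.3443]
Step 2: x=[8.1955] v=[-0.6779]
Step 3: x=[7.9975] v=[-0.9902]
Step 4: x=[7.7432] v=[-1.2715]
Step 5: x=[7.4406] v=[-1.5130]
Step 6: x=[7.0992] v=[-1.7072]
Step 7: x=[6.7296] v=[-1.8479]
Step 8: x=[6.3434] v=[-1.9308]
Step 9: x=[5.9528] v=[-1.9532]
Step 10: x=[5.5699] v=[-1.9145]
Step 11: x=[5.2067] v=[-1.8159]
Step 12: x=[4.8746] v=[-1.6604]
Step 13: x=[4.5840] v=[-1.4529]
Step 14: x=[4.3440] v=[-1.2000]
Step 15: x=[4.1621] v=[-0.9095]
Step 16: x=[4.0440] v=[-0.5905]
Step 17: x=[3.9934] v=[-0.2530]
Step 18: x=[4.0119] v=[0.0924]
First v>=0 after going negative at step 18, time=3.6000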